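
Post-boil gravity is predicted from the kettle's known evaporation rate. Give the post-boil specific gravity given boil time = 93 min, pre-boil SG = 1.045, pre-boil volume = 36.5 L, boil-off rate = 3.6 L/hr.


V_post = V_pre − rate·(t/60);  SG_post = 1 + (SG_pre−1)·V_pre/V_post
V_post = 36.5 − 3.6·(93/60) = 30.9200
SG_post = 1 + (1.045 − 1)·36.5/30.9200

1.0531


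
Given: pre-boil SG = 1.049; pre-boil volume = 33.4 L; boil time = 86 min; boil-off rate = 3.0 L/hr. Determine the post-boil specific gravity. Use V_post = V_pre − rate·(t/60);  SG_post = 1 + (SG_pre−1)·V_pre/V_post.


V_post = 33.4 − 3.0·(86/60) = 29.1000
SG_post = 1 + (1.049 − 1)·33.4/29.1000

1.0562


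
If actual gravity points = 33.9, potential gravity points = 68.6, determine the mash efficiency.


efficiency = actual / potential × 100
efficiency = 33.9 / 68.6 × 100

49.4169 %


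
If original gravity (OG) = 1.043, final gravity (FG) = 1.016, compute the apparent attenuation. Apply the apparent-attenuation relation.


AA = (OG − FG)/(OG − 1) · 100
AA = (1.043 − 1.016)/(1.043 − 1) · 100

62.7907 %


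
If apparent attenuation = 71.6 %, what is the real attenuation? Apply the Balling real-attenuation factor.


RA = AA · 0.8192
RA = 71.6 · 0.8192

58.6547 %


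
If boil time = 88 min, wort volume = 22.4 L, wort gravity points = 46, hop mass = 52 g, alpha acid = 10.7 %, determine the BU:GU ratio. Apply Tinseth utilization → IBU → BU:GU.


U = 1.65·0.000125^(GP/1000)·(1−e^(−0.04t))/4.15;  IBU = (α/100)·m·U·1000/V;  BU:GU = IBU/GP
U = 1.65·0.000125^(46/1000)·(1−e^(−0.04·88))/4.15 = 0.2552
IBU = (10.7/100)·52·0.2552·1000/22.4 = 63.3846
BU:GU = 63.3846/46

1.3779


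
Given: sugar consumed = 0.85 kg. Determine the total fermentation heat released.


Q = m_sugar · 590 kJ/kg
Q = 0.85 · 590

501.5000 kJ


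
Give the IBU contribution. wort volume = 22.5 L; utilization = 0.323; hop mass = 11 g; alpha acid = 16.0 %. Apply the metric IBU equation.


IBU = (α/100)·mass·U·1000 / V
IBU = (16.0/100)·11·0.323·1000 / 22.5

25.2658 IBU


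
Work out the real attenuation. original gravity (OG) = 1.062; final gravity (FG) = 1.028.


AA = (OG−FG)/(OG−1)·100;  RA = AA·0.8192
AA = (1.062 − 1.028)/(1.062 − 1)·100 = 54.8387
RA = 54.8387·0.8192

44.9239 %


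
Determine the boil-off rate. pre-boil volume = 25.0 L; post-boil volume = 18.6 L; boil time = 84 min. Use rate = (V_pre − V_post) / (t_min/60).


rate = (25.0 − 18.6) / (84/60)

4.5714 L/hr


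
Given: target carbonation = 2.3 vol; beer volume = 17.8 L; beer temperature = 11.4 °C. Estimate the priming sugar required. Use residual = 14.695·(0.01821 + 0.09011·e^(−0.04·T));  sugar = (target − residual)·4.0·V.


residual = 14.695·(0.01821 + 0.09011·e^(−0.04·11.4)) = 1.1069
sugar = (2.3 − 1.1069)·4.0·17.8

84.9508 g


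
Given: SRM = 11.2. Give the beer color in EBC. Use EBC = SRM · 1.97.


EBC = 11.2 · 1.97

22.0640 EBC


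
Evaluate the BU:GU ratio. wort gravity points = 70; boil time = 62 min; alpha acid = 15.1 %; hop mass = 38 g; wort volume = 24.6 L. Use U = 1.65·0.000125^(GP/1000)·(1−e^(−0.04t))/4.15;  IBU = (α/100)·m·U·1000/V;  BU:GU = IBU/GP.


U = 1.65·0.000125^(70/1000)·(1−e^(−0.04·62))/4.15 = 0.1942
IBU = (15.1/100)·38·0.1942·1000/24.6 = 45.2962
BU:GU = 45.2962/70

0.6471


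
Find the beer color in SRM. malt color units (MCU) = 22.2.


SRM = 1.4922 · MCU^0.6859
SRM = 1.4922 · 22.2^0.6859

12.5110 SRM


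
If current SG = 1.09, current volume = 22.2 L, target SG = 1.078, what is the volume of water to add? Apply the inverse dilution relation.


V_water = V·((SG_curr − 1)/(SG_target − 1) − 1)
V_water = 22.2·((1.09 − 1)/(1.078 − 1) − 1)

3.4154 L


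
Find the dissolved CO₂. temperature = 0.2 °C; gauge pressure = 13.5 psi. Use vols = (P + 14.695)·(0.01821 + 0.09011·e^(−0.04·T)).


vols = (13.5 + 14.695)·(0.01821 + 0.09011·e^(−0.04·0.2))

3.0338 volumes


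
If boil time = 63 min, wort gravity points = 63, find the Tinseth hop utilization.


U = 1.65·0.000125^(GP/1000) · (1 − e^(−0.04·t))/4.15
bigness = 1.65·0.000125^(63/1000) = 0.9367
boil_factor = (1 − e^(−0.04·63))/4.15 = 0.2216
U = 0.9367 · 0.2216

0.2075


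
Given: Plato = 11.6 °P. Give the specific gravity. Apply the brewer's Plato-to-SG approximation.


SG = 259/(259 − P)
SG = 259/(259 − 11.6)

1.0469


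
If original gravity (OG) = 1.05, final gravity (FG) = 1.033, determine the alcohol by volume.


ABV = (OG − FG) · 131.25
ABV = (1.05 − 1.033) · 131.25

2.2313 % ABV


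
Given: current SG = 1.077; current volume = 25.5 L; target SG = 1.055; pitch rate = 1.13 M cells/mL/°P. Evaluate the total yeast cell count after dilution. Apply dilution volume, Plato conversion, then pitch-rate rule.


V_w = V·((SG_c−1)/(SG_t−1)−1);  °P = 259 − 259/SG_t;  cells = rate·(V+V_w)·°P
V_w = 25.5·((1.077−1)/(1.055−1)−1) = 10.2000
V_final = 25.5 + 10.2000 = 35.7000
°P = 259 − 259/1.055 = 13.5024
cells = 1.13·35.7000·13.5024

544.6991 billion cells


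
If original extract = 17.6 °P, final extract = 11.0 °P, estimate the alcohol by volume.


SG = 259/(259 − P);  ABV = (OG − FG)·131.25
OG = 259/(259 − 17.6) = 1.0729
FG = 259/(259 − 11.0) = 1.0444
ABV = (1.0729 − 1.0444)·131.25

3.7476 % ABV


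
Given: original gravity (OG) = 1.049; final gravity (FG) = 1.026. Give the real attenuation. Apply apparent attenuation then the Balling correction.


AA = (OG−FG)/(OG−1)·100;  RA = AA·0.8192
AA = (1.049 − 1.026)/(1.049 − 1)·100 = 46.9388
RA = 46.9388·0.8192

38.4522 %


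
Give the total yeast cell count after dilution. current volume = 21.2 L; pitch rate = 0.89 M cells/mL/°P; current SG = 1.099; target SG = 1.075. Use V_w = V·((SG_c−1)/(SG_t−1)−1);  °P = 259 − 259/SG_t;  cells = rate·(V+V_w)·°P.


V_w = 21.2·((1.099−1)/(1.075−1)−1) = 6.7840
V_final = 21.2 + 6.7840 = 27.9840
°P = 259 − 259/1.075 = 18.0698
cells = 0.89·27.9840·18.0698

450.0413 billion cells


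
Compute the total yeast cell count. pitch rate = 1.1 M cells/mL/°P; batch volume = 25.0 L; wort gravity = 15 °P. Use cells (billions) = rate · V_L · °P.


cells = 1.1 · 25.0 · 15

412.5000 billion cells


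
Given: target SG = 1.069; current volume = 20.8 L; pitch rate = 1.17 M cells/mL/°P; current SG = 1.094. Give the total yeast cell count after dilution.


V_w = V·((SG_c−1)/(SG_t−1)−1);  °P = 259 − 259/SG_t;  cells = rate·(V+V_w)·°P
V_w = 20.8·((1.094−1)/(1.069−1)−1) = 7.5362
V_final = 20.8 + 7.5362 = 28.3362
°P = 259 − 259/1.069 = 16.7175
cells = 1.17·28.3362·16.7175

554.2416 billion cells


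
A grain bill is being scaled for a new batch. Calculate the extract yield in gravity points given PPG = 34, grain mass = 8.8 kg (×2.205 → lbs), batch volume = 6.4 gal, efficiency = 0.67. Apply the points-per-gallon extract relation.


points = lbs × PPG × eff / vol
lbs = 8.8 × 2.205 = 19.4040
points = 19.4040 × 34 × 0.67 / 6.4

69.0661 points


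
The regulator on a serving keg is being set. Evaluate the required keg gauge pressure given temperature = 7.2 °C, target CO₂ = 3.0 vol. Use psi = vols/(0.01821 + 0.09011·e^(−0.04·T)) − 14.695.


psi = 3.0/(0.01821 + 0.09011·e^(−0.04·7.2)) − 14.695

20.2819 psi


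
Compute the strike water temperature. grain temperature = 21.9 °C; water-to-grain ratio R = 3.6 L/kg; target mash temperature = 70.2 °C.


T_strike = (0.41/R)·(T_mash − T_grain) + T_mash
T_strike = (0.41/3.6)·(70.2 − 21.9) + 70.2

75.7008 °C


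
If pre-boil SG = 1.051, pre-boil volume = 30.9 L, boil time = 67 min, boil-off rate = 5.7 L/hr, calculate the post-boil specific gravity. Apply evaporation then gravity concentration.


V_post = V_pre − rate·(t/60);  SG_post = 1 + (SG_pre−1)·V_pre/V_post
V_post = 30.9 − 5.7·(67/60) = 24.5350
SG_post = 1 + (1.051 − 1)·30.9/24.5350

1.0642


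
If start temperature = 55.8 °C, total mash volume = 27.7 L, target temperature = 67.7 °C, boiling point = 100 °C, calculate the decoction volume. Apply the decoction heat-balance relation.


V_dec = V_total·(T_target − T_start)/(T_boil − T_start)
V_dec = 27.7·(67.7 − 55.8)/(100 − 55.8)

7.4577 L


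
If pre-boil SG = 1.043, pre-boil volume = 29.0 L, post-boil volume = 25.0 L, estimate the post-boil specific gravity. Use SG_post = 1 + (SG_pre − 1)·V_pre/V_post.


pts_pre = (1.043 − 1)·1000 = 43.0000
pts_post = 43.0000·29.0/25.0 = 49.8800
SG_post = 1 + 49.8800/1000

1.0499


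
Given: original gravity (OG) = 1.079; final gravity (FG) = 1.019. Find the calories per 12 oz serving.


ABW = (OG−FG)·131.25·0.79/FG;  °P = 259 − 259/SG (for OG→OE and FG→AE);  RE = 0.1808·OE + 0.8192·AE;  Cal = (6.9·ABW + 4·(RE−0.1))·FG·3.55
ABW = (1.079 − 1.019)·131.25·0.79/1.019 = 6.1053
OE = 259 − 259/1.079 = 18.9629 °P
AE = 259 − 259/1.019 = 4.8292 °P
RE = 0.1808·18.9629 + 0.8192·4.8292 = 7.3846 °P
Cal = (6.9·6.1053 + 4·(7.3846−0.1))·1.019·3.55

257.7964 kcal


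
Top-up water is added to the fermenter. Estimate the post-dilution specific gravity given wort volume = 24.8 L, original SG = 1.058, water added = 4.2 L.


SG_new = 1 + (SG_old − 1)·V_old/(V_old + V_water)
pts = (1.058 − 1)·1000·24.8/(24.8 + 4.2) = 49.6000
SG_new = 1 + 49.6000/1000

1.0496


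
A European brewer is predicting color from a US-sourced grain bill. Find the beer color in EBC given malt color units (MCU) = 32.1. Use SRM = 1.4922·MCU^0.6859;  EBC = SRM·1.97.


SRM = 1.4922·32.1^0.6859 = 16.1116
EBC = 16.1116·1.97

31.7399 EBC


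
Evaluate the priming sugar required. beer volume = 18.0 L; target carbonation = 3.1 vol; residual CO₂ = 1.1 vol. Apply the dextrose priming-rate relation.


sugar = (target − residual)·4.0·V
sugar = (3.1 − 1.1)·4.0·18.0

144.0000 g


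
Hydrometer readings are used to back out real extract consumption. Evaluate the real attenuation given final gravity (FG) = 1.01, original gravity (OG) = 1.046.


AA = (OG−FG)/(OG−1)·100;  RA = AA·0.8192
AA = (1.046 − 1.01)/(1.046 − 1)·100 = 78.2609
RA = 78.2609·0.8192

64.1113 %


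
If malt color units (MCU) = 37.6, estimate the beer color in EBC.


SRM = 1.4922·MCU^0.6859;  EBC = SRM·1.97
SRM = 1.4922·37.6^0.6859 = 17.9576
EBC = 17.9576·1.97

35.3765 EBC


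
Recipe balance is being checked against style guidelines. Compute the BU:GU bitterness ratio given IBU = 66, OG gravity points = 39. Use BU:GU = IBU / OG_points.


BU:GU = 66 / 39

1.6923


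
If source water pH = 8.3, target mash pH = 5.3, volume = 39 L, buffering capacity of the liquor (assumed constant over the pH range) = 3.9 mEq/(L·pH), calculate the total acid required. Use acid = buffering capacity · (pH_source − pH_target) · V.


acid = 3.9 · (8.3 − 5.3) · 39

456.3000 mEq


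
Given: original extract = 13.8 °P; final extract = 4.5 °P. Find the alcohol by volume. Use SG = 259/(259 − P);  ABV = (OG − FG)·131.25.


OG = 259/(259 − 13.8) = 1.0563
FG = 259/(259 − 4.5) = 1.0177
ABV = (1.0563 − 1.0177)·131.25

5.0661 % ABV


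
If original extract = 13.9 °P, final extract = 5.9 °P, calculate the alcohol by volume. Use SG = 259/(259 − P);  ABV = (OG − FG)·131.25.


OG = 259/(259 − 13.9) = 1.0567
FG = 259/(259 − 5.9) = 1.0233
ABV = (1.0567 − 1.0233)·131.25

4.3838 % ABV


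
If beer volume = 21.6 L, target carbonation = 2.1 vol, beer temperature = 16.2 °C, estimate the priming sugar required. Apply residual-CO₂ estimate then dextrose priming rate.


residual = 14.695·(0.01821 + 0.09011·e^(−0.04·T));  sugar = (target − residual)·4.0·V
residual = 14.695·(0.01821 + 0.09011·e^(−0.04·16.2)) = 0.9603
sugar = (2.1 − 0.9603)·4.0·21.6

98.4739 g


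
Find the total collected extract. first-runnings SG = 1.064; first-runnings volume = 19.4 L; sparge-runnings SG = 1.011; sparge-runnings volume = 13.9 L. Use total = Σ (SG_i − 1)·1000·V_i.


first = (1.064 − 1)·1000·19.4 = 1241.6000
sparge = (1.011 − 1)·1000·13.9 = 152.9000
total = 1241.6000 + 152.9000

1394.5000 gravity·L


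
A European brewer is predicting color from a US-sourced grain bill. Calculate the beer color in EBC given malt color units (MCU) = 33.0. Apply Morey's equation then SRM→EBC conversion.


SRM = 1.4922·MCU^0.6859;  EBC = SRM·1.97
SRM = 1.4922·33.0^0.6859 = 16.4201
EBC = 16.4201·1.97

32.3476 EBC


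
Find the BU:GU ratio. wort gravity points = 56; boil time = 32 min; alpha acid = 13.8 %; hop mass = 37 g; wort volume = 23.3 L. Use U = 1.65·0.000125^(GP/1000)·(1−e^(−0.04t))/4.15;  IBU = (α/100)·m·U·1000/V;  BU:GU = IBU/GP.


U = 1.65·0.000125^(56/1000)·(1−e^(−0.04·32))/4.15 = 0.1735
IBU = (13.8/100)·37·0.1735·1000/23.3 = 38.0279
BU:GU = 38.0279/56

0.6791


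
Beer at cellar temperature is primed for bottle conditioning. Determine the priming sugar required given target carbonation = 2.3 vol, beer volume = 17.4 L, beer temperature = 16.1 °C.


residual = 14.695·(0.01821 + 0.09011·e^(−0.04·T));  sugar = (target − residual)·4.0·V
residual = 14.695·(0.01821 + 0.09011·e^(−0.04·16.1)) = 0.9630
sugar = (2.3 − 0.9630)·4.0·17.4

93.0530 g


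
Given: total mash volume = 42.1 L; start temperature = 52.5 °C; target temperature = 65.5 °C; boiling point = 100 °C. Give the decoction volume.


V_dec = V_total·(T_target − T_start)/(T_boil − T_start)
V_dec = 42.1·(65.5 − 52.5)/(100 − 52.5)

11.5221 L


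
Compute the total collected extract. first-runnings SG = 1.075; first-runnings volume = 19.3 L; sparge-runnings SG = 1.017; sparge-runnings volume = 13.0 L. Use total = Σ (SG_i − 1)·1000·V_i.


first = (1.075 − 1)·1000·19.3 = 1447.5000
sparge = (1.017 − 1)·1000·13.0 = 221.0000
total = 1447.5000 + 221.0000

1668.5000 gravity·L


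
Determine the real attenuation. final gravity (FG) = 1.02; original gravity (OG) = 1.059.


AA = (OG−FG)/(OG−1)·100;  RA = AA·0.8192
AA = (1.059 − 1.02)/(1.059 − 1)·100 = 66.1017
RA = 66.1017·0.8192

54.1505 %


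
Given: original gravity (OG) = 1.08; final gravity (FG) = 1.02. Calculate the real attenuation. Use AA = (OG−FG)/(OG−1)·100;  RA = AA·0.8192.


AA = (1.08 − 1.02)/(1.08 − 1)·100 = 75.0000
RA = 75.0000·0.8192

61.4400 %


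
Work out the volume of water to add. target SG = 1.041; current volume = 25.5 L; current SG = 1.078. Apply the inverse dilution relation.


V_water = V·((SG_curr − 1)/(SG_target − 1) − 1)
V_water = 25.5·((1.078 − 1)/(1.041 − 1) − 1)

23.0122 L


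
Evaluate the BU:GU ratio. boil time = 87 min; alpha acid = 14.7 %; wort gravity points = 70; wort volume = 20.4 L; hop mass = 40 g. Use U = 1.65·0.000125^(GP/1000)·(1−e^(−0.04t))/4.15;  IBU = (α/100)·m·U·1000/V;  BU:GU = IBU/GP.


U = 1.65·0.000125^(70/1000)·(1−e^(−0.04·87))/4.15 = 0.2054
IBU = (14.7/100)·40·0.2054·1000/20.4 = 59.2075
BU:GU = 59.2075/70

0.8458


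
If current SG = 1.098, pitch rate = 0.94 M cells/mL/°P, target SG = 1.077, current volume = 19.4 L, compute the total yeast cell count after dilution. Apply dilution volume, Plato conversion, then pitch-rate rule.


V_w = V·((SG_c−1)/(SG_t−1)−1);  °P = 259 − 259/SG_t;  cells = rate·(V+V_w)·°P
V_w = 19.4·((1.098−1)/(1.077−1)−1) = 5.2909
V_final = 19.4 + 5.2909 = 24.6909
°P = 259 − 259/1.077 = 18.5172
cells = 0.94·24.6909·18.5172

429.7736 billion cells


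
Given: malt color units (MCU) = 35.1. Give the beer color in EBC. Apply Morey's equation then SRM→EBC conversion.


SRM = 1.4922·MCU^0.6859;  EBC = SRM·1.97
SRM = 1.4922·35.1^0.6859 = 17.1298
EBC = 17.1298·1.97

33.7458 EBC


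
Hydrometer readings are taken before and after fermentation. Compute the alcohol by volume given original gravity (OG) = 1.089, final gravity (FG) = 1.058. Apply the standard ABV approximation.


ABV = (OG − FG) · 131.25
ABV = (1.089 − 1.058) · 131.25

4.0687 % ABV


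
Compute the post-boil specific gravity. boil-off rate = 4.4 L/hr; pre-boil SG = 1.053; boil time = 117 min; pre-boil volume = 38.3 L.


V_post = V_pre − rate·(t/60);  SG_post = 1 + (SG_pre−1)·V_pre/V_post
V_post = 38.3 − 4.4·(117/60) = 29.7200
SG_post = 1 + (1.053 − 1)·38.3/29.7200

1.0683


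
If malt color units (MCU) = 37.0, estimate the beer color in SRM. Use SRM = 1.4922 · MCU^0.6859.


SRM = 1.4922 · 37.0^0.6859

17.7606 SRM


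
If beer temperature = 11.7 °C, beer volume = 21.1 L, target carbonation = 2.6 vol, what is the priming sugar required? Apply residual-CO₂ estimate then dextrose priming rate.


residual = 14.695·(0.01821 + 0.09011·e^(−0.04·T));  sugar = (target − residual)·4.0·V
residual = 14.695·(0.01821 + 0.09011·e^(−0.04·11.7)) = 1.0969
sugar = (2.6 − 1.0969)·4.0·21.1

126.8650 g


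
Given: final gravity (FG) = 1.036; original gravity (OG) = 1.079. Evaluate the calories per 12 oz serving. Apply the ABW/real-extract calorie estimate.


ABW = (OG−FG)·131.25·0.79/FG;  °P = 259 − 259/SG (for OG→OE and FG→AE);  RE = 0.1808·OE + 0.8192·AE;  Cal = (6.9·ABW + 4·(RE−0.1))·FG·3.55
ABW = (1.079 − 1.036)·131.25·0.79/1.036 = 4.3036
OE = 259 − 259/1.079 = 18.9629 °P
AE = 259 − 259/1.036 = 9.0000 °P
RE = 0.1808·18.9629 + 0.8192·9.0000 = 10.8013 °P
Cal = (6.9·4.3036 + 4·(10.8013−0.1))·1.036·3.55

266.6414 kcal


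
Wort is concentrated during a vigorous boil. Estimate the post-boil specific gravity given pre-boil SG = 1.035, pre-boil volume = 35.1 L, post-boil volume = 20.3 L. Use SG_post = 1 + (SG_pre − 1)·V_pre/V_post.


pts_pre = (1.035 − 1)·1000 = 35.0000
pts_post = 35.0000·35.1/20.3 = 60.5172
SG_post = 1 + 60.5172/1000

1.0605


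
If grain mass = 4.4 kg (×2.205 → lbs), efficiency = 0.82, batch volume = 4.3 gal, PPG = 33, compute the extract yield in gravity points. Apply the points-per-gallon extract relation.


points = lbs × PPG × eff / vol
lbs = 4.4 × 2.205 = 9.7020
points = 9.7020 × 33 × 0.82 / 4.3

61.0549 points


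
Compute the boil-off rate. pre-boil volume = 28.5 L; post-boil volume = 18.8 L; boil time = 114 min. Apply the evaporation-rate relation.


rate = (V_pre − V_post) / (t_min/60)
rate = (28.5 − 18.8) / (114/60)

5.1053 L/hr


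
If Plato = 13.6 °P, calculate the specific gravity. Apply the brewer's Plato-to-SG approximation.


SG = 259/(259 − P)
SG = 259/(259 − 13.6)

1.0554


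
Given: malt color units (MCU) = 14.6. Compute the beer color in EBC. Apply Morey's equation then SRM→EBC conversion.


SRM = 1.4922·MCU^0.6859;  EBC = SRM·1.97
SRM = 1.4922·14.6^0.6859 = 9.3855
EBC = 9.3855·1.97

18.4894 EBC


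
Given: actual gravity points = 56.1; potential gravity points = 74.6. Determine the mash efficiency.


efficiency = actual / potential × 100
efficiency = 56.1 / 74.6 × 100

75.2011 %


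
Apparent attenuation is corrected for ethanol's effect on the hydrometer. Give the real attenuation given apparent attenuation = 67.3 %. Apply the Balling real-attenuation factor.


RA = AA · 0.8192
RA = 67.3 · 0.8192

55.1322 %


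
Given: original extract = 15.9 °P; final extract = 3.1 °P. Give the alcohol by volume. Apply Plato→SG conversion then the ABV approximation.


SG = 259/(259 − P);  ABV = (OG − FG)·131.25
OG = 259/(259 − 15.9) = 1.0654
FG = 259/(259 − 3.1) = 1.0121
ABV = (1.0654 − 1.0121)·131.25

6.9945 % ABV


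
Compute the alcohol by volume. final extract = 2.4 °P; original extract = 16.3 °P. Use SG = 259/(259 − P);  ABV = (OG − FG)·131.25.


OG = 259/(259 − 16.3) = 1.0672
FG = 259/(259 − 2.4) = 1.0094
ABV = (1.0672 − 1.0094)·131.25

7.5873 % ABV


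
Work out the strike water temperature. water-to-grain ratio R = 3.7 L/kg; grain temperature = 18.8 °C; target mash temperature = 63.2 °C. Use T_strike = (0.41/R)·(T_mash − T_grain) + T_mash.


T_strike = (0.41/3.7)·(63.2 − 18.8) + 63.2

68.1200 °C


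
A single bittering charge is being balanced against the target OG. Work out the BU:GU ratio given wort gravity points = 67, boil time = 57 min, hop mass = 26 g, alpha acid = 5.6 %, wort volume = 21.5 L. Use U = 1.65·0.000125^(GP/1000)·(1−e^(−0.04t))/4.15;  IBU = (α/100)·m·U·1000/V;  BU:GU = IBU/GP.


U = 1.65·0.000125^(67/1000)·(1−e^(−0.04·57))/4.15 = 0.1955
IBU = (5.6/100)·26·0.1955·1000/21.5 = 13.2370
BU:GU = 13.2370/67

0.1976


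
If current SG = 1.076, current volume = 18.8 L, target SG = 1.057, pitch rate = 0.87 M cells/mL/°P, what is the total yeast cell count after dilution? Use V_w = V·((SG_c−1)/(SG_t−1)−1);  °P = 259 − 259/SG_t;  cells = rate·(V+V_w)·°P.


V_w = 18.8·((1.076−1)/(1.057−1)−1) = 6.2667
V_final = 18.8 + 6.2667 = 25.0667
°P = 259 − 259/1.057 = 13.9669
cells = 0.87·25.0667·13.9669

304.5899 billion cells


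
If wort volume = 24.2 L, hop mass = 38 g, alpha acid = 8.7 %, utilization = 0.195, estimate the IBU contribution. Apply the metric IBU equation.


IBU = (α/100)·mass·U·1000 / V
IBU = (8.7/100)·38·0.195·1000 / 24.2

26.6393 IBU


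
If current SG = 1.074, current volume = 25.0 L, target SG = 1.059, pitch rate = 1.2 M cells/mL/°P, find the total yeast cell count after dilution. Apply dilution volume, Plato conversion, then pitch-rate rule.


V_w = V·((SG_c−1)/(SG_t−1)−1);  °P = 259 − 259/SG_t;  cells = rate·(V+V_w)·°P
V_w = 25.0·((1.074−1)/(1.059−1)−1) = 6.3559
V_final = 25.0 + 6.3559 = 31.3559
°P = 259 − 259/1.059 = 14.4297
cells = 1.2·31.3559·14.4297

542.9462 billion cells


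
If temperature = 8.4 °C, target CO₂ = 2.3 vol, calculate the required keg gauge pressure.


psi = vols/(0.01821 + 0.09011·e^(−0.04·T)) − 14.695
psi = 2.3/(0.01821 + 0.09011·e^(−0.04·8.4)) − 14.695

13.1485 psi


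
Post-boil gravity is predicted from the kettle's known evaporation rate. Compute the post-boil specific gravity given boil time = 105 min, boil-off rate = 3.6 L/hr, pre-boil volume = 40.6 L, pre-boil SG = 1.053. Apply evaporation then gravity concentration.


V_post = V_pre − rate·(t/60);  SG_post = 1 + (SG_pre−1)·V_pre/V_post
V_post = 40.6 − 3.6·(105/60) = 34.3000
SG_post = 1 + (1.053 − 1)·40.6/34.3000

1.0627


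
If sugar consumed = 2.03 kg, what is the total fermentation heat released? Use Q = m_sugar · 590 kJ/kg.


Q = 2.03 · 590

1197.7000 kJ


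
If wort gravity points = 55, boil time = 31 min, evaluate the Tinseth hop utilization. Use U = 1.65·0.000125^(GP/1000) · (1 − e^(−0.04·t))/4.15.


bigness = 1.65·0.000125^(55/1000) = 1.0065
boil_factor = (1 − e^(−0.04·31))/4.15 = 0.1712
U = 1.0065 · 0.1712

0.1723


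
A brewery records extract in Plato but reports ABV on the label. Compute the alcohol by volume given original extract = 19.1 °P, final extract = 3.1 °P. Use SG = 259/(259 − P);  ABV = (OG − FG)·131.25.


OG = 259/(259 − 19.1) = 1.0796
FG = 259/(259 − 3.1) = 1.0121
ABV = (1.0796 − 1.0121)·131.25

8.8597 % ABV


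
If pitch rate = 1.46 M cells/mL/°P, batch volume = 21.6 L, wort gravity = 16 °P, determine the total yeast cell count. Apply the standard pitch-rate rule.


cells (billions) = rate · V_L · °P
cells = 1.46 · 21.6 · 16

504.5760 billion cells


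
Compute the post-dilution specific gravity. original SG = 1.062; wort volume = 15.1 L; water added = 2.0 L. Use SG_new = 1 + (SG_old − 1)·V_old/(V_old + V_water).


pts = (1.062 − 1)·1000·15.1/(15.1 + 2.0) = 54.7485
SG_new = 1 + 54.7485/1000

1.0547


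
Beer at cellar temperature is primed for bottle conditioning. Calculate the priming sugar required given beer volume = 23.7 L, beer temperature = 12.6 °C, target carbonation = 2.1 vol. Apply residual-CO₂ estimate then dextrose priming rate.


residual = 14.695·(0.01821 + 0.09011·e^(−0.04·T));  sugar = (target − residual)·4.0·V
residual = 14.695·(0.01821 + 0.09011·e^(−0.04·12.6)) = 1.0675
sugar = (2.1 − 1.0675)·4.0·23.7

97.8775 g


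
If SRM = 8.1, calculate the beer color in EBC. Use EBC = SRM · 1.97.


EBC = 8.1 · 1.97

15.9570 EBC


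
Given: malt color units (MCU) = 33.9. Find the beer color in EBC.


SRM = 1.4922·MCU^0.6859;  EBC = SRM·1.97
SRM = 1.4922·33.9^0.6859 = 16.7260
EBC = 16.7260·1.97

32.9501 EBC


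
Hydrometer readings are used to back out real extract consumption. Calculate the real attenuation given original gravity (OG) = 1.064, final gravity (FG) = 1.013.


AA = (OG−FG)/(OG−1)·100;  RA = AA·0.8192
AA = (1.064 − 1.013)/(1.064 − 1)·100 = 79.6875
RA = 79.6875·0.8192

65.2800 %


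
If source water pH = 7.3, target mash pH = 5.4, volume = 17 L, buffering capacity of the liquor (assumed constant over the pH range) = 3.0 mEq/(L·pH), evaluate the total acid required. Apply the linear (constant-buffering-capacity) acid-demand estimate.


acid = buffering capacity · (pH_source − pH_target) · V
acid = 3.0 · (7.3 − 5.4) · 17

96.9000 mEq


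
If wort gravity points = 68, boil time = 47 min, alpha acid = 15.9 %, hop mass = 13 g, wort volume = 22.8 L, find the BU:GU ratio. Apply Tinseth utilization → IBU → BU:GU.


U = 1.65·0.000125^(GP/1000)·(1−e^(−0.04t))/4.15;  IBU = (α/100)·m·U·1000/V;  BU:GU = IBU/GP
U = 1.65·0.000125^(68/1000)·(1−e^(−0.04·47))/4.15 = 0.1829
IBU = (15.9/100)·13·0.1829·1000/22.8 = 16.5777
BU:GU = 16.5777/68

0.2438


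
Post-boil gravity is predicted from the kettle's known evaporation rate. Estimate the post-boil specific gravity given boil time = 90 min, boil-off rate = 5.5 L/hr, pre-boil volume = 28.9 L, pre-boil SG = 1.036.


V_post = V_pre − rate·(t/60);  SG_post = 1 + (SG_pre−1)·V_pre/V_post
V_post = 28.9 − 5.5·(90/60) = 20.6500
SG_post = 1 + (1.036 − 1)·28.9/20.6500

1.0504


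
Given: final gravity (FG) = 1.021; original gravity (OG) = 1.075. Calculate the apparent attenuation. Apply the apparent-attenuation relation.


AA = (OG − FG)/(OG − 1) · 100
AA = (1.075 − 1.021)/(1.075 − 1) · 100

72.0000 %


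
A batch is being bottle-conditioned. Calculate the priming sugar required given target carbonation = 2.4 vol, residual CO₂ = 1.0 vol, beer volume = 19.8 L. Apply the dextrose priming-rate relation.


sugar = (target − residual)·4.0·V
sugar = (2.4 − 1.0)·4.0·19.8

110.8800 g


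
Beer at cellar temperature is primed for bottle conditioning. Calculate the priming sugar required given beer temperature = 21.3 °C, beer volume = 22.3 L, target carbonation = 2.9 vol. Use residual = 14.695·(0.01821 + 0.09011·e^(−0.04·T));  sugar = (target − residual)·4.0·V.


residual = 14.695·(0.01821 + 0.09011·e^(−0.04·21.3)) = 0.8324
sugar = (2.9 − 0.8324)·4.0·22.3

184.4269 g


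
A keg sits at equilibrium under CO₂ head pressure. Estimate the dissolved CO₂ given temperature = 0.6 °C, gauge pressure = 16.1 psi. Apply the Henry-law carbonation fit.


vols = (P + 14.695)·(0.01821 + 0.09011·e^(−0.04·T))
vols = (16.1 + 14.695)·(0.01821 + 0.09011·e^(−0.04·0.6))

3.2699 volumes


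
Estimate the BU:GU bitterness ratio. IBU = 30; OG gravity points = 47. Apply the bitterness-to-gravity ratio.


BU:GU = IBU / OG_points
BU:GU = 30 / 47

0.6383


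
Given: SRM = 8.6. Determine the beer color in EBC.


EBC = SRM · 1.97
EBC = 8.6 · 1.97

16.9420 EBC


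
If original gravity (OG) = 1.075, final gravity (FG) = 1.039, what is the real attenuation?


AA = (OG−FG)/(OG−1)·100;  RA = AA·0.8192
AA = (1.075 − 1.039)/(1.075 − 1)·100 = 48.0000
RA = 48.0000·0.8192

39.3216 %


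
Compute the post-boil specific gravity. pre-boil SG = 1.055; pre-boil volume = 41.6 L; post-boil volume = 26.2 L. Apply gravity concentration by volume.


SG_post = 1 + (SG_pre − 1)·V_pre/V_post
pts_pre = (1.055 − 1)·1000 = 55.0000
pts_post = 55.0000·41.6/26.2 = 87.3282
SG_post = 1 + 87.3282/1000

1.0873


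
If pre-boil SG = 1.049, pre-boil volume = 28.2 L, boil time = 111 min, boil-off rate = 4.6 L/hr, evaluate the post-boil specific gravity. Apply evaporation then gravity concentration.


V_post = V_pre − rate·(t/60);  SG_post = 1 + (SG_pre−1)·V_pre/V_post
V_post = 28.2 − 4.6·(111/60) = 19.6900
SG_post = 1 + (1.049 − 1)·28.2/19.6900

1.0702


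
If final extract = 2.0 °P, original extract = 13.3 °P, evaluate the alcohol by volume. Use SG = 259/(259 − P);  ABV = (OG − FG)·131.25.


OG = 259/(259 − 13.3) = 1.0541
FG = 259/(259 − 2.0) = 1.0078
ABV = (1.0541 − 1.0078)·131.25

6.0833 % ABV


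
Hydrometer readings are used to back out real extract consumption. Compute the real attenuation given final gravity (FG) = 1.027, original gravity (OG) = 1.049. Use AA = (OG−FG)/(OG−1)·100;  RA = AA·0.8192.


AA = (1.049 − 1.027)/(1.049 − 1)·100 = 44.8980
RA = 44.8980·0.8192

36.7804 %


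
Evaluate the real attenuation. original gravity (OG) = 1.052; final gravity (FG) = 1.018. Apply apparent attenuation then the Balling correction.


AA = (OG−FG)/(OG−1)·100;  RA = AA·0.8192
AA = (1.052 − 1.018)/(1.052 − 1)·100 = 65.3846
RA = 65.3846·0.8192

53.5631 %


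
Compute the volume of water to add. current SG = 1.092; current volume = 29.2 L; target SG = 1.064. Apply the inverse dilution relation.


V_water = V·((SG_curr − 1)/(SG_target − 1) − 1)
V_water = 29.2·((1.092 − 1)/(1.064 − 1) − 1)

12.7750 L


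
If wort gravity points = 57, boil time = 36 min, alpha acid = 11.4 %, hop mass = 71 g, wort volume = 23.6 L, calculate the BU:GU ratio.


U = 1.65·0.000125^(GP/1000)·(1−e^(−0.04t))/4.15;  IBU = (α/100)·m·U·1000/V;  BU:GU = IBU/GP
U = 1.65·0.000125^(57/1000)·(1−e^(−0.04·36))/4.15 = 0.1818
IBU = (11.4/100)·71·0.1818·1000/23.6 = 62.3414
BU:GU = 62.3414/57

1.0937


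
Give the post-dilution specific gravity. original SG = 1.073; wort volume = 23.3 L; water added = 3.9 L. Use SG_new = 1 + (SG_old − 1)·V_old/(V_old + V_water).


pts = (1.073 − 1)·1000·23.3/(23.3 + 3.9) = 62.5331
SG_new = 1 + 62.5331/1000

1.0625


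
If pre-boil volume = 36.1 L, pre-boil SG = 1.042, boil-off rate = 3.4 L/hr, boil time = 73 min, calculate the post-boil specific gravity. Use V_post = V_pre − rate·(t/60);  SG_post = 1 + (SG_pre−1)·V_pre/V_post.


V_post = 36.1 − 3.4·(73/60) = 31.9633
SG_post = 1 + (1.042 − 1)·36.1/31.9633

1.0474


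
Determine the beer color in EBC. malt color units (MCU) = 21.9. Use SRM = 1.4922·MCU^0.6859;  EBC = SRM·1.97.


SRM = 1.4922·21.9^0.6859 = 12.3947
EBC = 12.3947·1.97

24.4177 EBC


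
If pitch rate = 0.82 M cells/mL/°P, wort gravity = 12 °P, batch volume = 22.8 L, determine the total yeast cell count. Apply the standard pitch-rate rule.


cells (billions) = rate · V_L · °P
cells = 0.82 · 22.8 · 12

224.3520 billion cells


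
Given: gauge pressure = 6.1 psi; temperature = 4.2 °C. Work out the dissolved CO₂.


vols = (P + 14.695)·(0.01821 + 0.09011·e^(−0.04·T))
vols = (6.1 + 14.695)·(0.01821 + 0.09011·e^(−0.04·4.2))

1.9627 volumes


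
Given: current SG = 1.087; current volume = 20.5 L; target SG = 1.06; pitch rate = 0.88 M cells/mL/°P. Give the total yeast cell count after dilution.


V_w = V·((SG_c−1)/(SG_t−1)−1);  °P = 259 − 259/SG_t;  cells = rate·(V+V_w)·°P
V_w = 20.5·((1.087−1)/(1.06−1)−1) = 9.2250
V_final = 20.5 + 9.2250 = 29.7250
°P = 259 − 259/1.06 = 14.6604
cells = 0.88·29.7250·14.6604

383.4862 billion cells


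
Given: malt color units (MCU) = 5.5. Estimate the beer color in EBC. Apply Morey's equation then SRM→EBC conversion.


SRM = 1.4922·MCU^0.6859;  EBC = SRM·1.97
SRM = 1.4922·5.5^0.6859 = 4.8044
EBC = 4.8044·1.97

9.4647 EBC


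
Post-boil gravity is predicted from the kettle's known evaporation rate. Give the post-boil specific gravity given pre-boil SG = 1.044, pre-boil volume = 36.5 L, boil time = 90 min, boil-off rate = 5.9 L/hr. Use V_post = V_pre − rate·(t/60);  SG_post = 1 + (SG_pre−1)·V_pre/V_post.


V_post = 36.5 − 5.9·(90/60) = 27.6500
SG_post = 1 + (1.044 − 1)·36.5/27.6500

1.0581


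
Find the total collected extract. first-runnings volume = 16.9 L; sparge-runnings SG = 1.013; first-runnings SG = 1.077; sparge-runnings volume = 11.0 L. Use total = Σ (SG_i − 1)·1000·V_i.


first = (1.077 − 1)·1000·16.9 = 1301.3000
sparge = (1.013 − 1)·1000·11.0 = 143.0000
total = 1301.3000 + 143.0000

1444.3000 gravity·L


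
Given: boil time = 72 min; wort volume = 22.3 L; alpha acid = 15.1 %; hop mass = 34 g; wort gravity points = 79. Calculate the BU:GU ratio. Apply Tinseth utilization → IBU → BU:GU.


U = 1.65·0.000125^(GP/1000)·(1−e^(−0.04t))/4.15;  IBU = (α/100)·m·U·1000/V;  BU:GU = IBU/GP
U = 1.65·0.000125^(79/1000)·(1−e^(−0.04·72))/4.15 = 0.1845
IBU = (15.1/100)·34·0.1845·1000/22.3 = 42.4769
BU:GU = 42.4769/79

0.5377


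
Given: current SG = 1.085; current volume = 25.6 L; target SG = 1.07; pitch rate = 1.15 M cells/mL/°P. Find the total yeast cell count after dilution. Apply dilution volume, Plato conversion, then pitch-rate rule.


V_w = V·((SG_c−1)/(SG_t−1)−1);  °P = 259 − 259/SG_t;  cells = rate·(V+V_w)·°P
V_w = 25.6·((1.085−1)/(1.07−1)−1) = 5.4857
V_final = 25.6 + 5.4857 = 31.0857
°P = 259 − 259/1.07 = 16.9439
cells = 1.15·31.0857·16.9439

605.7211 billion cells


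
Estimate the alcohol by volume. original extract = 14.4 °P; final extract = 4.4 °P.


SG = 259/(259 − P);  ABV = (OG − FG)·131.25
OG = 259/(259 − 14.4) = 1.0589
FG = 259/(259 − 4.4) = 1.0173
ABV = (1.0589 − 1.0173)·131.25

5.4586 % ABV


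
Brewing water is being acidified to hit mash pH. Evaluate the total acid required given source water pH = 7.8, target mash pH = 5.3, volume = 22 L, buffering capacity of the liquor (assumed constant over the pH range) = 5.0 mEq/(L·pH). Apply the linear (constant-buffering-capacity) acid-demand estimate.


acid = buffering capacity · (pH_source − pH_target) · V
acid = 5.0 · (7.8 − 5.3) · 22

275.0000 mEq


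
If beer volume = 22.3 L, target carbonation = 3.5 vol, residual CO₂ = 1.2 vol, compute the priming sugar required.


sugar = (target − residual)·4.0·V
sugar = (3.5 − 1.2)·4.0·22.3

205.1600 g


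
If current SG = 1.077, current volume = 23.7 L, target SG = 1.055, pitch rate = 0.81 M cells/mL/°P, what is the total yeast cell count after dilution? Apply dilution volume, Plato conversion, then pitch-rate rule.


V_w = V·((SG_c−1)/(SG_t−1)−1);  °P = 259 − 259/SG_t;  cells = rate·(V+V_w)·°P
V_w = 23.7·((1.077−1)/(1.055−1)−1) = 9.4800
V_final = 23.7 + 9.4800 = 33.1800
°P = 259 − 259/1.055 = 13.5024
cells = 0.81·33.1800·13.5024

362.8870 billion cells


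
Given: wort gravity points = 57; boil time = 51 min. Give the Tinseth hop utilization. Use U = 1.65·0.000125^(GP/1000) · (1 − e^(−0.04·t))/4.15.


bigness = 1.65·0.000125^(57/1000) = 0.9886
boil_factor = (1 − e^(−0.04·51))/4.15 = 0.2096
U = 0.9886 · 0.2096

0.2072


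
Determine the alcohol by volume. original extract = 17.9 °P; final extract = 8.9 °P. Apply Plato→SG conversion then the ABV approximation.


SG = 259/(259 − P);  ABV = (OG − FG)·131.25
OG = 259/(259 − 17.9) = 1.0742
FG = 259/(259 − 8.9) = 1.0356
ABV = (1.0742 − 1.0356)·131.25

5.0738 % ABV


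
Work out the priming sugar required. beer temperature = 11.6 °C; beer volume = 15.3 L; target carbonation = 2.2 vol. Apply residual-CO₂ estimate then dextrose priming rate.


residual = 14.695·(0.01821 + 0.09011·e^(−0.04·T));  sugar = (target − residual)·4.0·V
residual = 14.695·(0.01821 + 0.09011·e^(−0.04·11.6)) = 1.1002
sugar = (2.2 − 1.1002)·4.0·15.3

67.3088 g


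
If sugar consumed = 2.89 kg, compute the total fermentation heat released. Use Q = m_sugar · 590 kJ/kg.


Q = 2.89 · 590

1705.1000 kJ


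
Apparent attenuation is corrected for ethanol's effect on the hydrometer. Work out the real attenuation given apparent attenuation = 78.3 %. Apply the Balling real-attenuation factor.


RA = AA · 0.8192
RA = 78.3 · 0.8192

64.1434 %


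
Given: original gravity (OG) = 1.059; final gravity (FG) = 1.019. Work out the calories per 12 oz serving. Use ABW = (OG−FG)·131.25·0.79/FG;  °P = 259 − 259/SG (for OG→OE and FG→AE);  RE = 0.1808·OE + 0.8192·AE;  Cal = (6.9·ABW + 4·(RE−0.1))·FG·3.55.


ABW = (1.059 − 1.019)·131.25·0.79/1.019 = 4.0702
OE = 259 − 259/1.059 = 14.4297 °P
AE = 259 − 259/1.019 = 4.8292 °P
RE = 0.1808·14.4297 + 0.8192·4.8292 = 6.5650 °P
Cal = (6.9·4.0702 + 4·(6.5650−0.1))·1.019·3.55

195.1402 kcal


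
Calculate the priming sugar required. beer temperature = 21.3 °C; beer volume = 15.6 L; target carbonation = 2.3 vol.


residual = 14.695·(0.01821 + 0.09011·e^(−0.04·T));  sugar = (target − residual)·4.0·V
residual = 14.695·(0.01821 + 0.09011·e^(−0.04·21.3)) = 0.8324
sugar = (2.3 − 0.8324)·4.0·15.6

91.5761 g


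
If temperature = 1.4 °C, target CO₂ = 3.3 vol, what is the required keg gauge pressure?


psi = vols/(0.01821 + 0.09011·e^(−0.04·T)) − 14.695
psi = 3.3/(0.01821 + 0.09011·e^(−0.04·1.4)) − 14.695

17.2160 psi


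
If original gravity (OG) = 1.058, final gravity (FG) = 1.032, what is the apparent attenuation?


AA = (OG − FG)/(OG − 1) · 100
AA = (1.058 − 1.032)/(1.058 − 1) · 100

44.8276 %


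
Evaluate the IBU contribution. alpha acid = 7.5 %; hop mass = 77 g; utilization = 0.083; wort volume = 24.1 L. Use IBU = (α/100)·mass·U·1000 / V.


IBU = (7.5/100)·77·0.083·1000 / 24.1

19.8890 IBU


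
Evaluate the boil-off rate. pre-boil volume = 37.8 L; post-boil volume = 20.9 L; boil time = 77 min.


rate = (V_pre − V_post) / (t_min/60)
rate = (37.8 − 20.9) / (77/60)

13.1688 L/hr


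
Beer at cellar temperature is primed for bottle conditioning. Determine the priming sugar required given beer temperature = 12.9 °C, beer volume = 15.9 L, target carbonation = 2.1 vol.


residual = 14.695·(0.01821 + 0.09011·e^(−0.04·T));  sugar = (target − residual)·4.0·V
residual = 14.695·(0.01821 + 0.09011·e^(−0.04·12.9)) = 1.0580
sugar = (2.1 − 1.0580)·4.0·15.9

66.2715 g


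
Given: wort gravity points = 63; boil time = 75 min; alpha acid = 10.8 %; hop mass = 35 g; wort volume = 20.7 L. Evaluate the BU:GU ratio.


U = 1.65·0.000125^(GP/1000)·(1−e^(−0.04t))/4.15;  IBU = (α/100)·m·U·1000/V;  BU:GU = IBU/GP
U = 1.65·0.000125^(63/1000)·(1−e^(−0.04·75))/4.15 = 0.2145
IBU = (10.8/100)·35·0.2145·1000/20.7 = 39.1637
BU:GU = 39.1637/63

0.6216


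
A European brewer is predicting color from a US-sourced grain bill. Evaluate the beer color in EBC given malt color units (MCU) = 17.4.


SRM = 1.4922·MCU^0.6859;  EBC = SRM·1.97
SRM = 1.4922·17.4^0.6859 = 10.5857
EBC = 10.5857·1.97

20.8538 EBC


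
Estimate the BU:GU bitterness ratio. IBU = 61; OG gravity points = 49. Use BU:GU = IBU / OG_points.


BU:GU = 61 / 49

1.2449


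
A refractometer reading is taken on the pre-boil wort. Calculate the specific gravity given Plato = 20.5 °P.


SG = 259/(259 − P)
SG = 259/(259 − 20.5)

1.0860


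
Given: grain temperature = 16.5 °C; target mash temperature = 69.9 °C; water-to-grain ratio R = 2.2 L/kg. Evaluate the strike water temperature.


T_strike = (0.41/R)·(T_mash − T_grain) + T_mash
T_strike = (0.41/2.2)·(69.9 − 16.5) + 69.9

79.8518 °C


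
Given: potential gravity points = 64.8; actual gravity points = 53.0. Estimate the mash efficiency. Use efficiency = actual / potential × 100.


efficiency = 53.0 / 64.8 × 100

81.7901 %
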